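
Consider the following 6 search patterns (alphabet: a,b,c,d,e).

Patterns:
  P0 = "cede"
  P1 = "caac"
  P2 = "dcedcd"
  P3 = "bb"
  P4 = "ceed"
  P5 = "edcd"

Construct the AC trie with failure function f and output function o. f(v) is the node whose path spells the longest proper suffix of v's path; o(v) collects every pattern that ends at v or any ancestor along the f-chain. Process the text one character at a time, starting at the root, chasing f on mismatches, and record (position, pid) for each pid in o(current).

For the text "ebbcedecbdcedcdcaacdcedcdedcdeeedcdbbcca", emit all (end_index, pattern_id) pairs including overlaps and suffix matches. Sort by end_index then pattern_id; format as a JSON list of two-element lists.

Build automaton:
Trie (insert patterns):
  n0 'ε': b→14 c→1 d→8 e→18
  n1 'c': a→5 e→2
  n2 'ce': d→3 e→16
  n3 'ced': e→4
  n4 'cede': ·  ←P0
  n5 'ca': a→6
  n6 'caa': c→7
  n7 'caac': ·  ←P1
  n8 'd': c→9
  n9 'dc': e→10
  n10 'dce': d→11
  n11 'dced': c→12
  n12 'dcedc': d→13
  n13 'dcedcd': ·  ←P2
  n14 'b': b→15
  n15 'bb': ·  ←P3
  n16 'cee': d→17
  n17 'ceed': ·  ←P4
  n18 'e': d→19
  n19 'ed': c→20
  n20 'edc': d→21
  n21 'edcd': ·  ←P5

BFS fail/out derivation:
  n1('c'): parent n0 fail=0; on 'c' 0 → fail=0;  out ∅∪∅=∅
  n8('d'): parent n0 fail=0; on 'd' 0 → fail=0;  out ∅∪∅=∅
  n14('b'): parent n0 fail=0; on 'b' 0 → fail=0;  out ∅∪∅=∅
  n18('e'): parent n0 fail=0; on 'e' 0 → fail=0;  out ∅∪∅=∅
  n2('ce'): parent n1 fail=0; on 'e' 0 → fail=18;  out ∅∪∅=∅
  n5('ca'): parent n1 fail=0; on 'a' 0 → fail=0;  out ∅∪∅=∅
  n9('dc'): parent n8 fail=0; on 'c' 0 → fail=1;  out ∅∪∅=∅
  n15('bb'): parent n14 fail=0; on 'b' 0 → fail=14;  out {3}∪∅={3}
  n19('ed'): parent n18 fail=0; on 'd' 0 → fail=8;  out ∅∪∅=∅
  n3('ced'): parent n2 fail=18; on 'd' 18 → fail=19;  out ∅∪∅=∅
  n6('caa'): parent n5 fail=0; on 'a' 0 → fail=0;  out ∅∪∅=∅
  n10('dce'): parent n9 fail=1; on 'e' 1 → fail=2;  out ∅∪∅=∅
  n16('cee'): parent n2 fail=18; on 'e' 18→0 → fail=18;  out ∅∪∅=∅
  n20('edc'): parent n19 fail=8; on 'c' 8 → fail=9;  out ∅∪∅=∅
  n4('cede'): parent n3 fail=19; on 'e' 19→8→0 → fail=18;  out {0}∪∅={0}
  n7('caac'): parent n6 fail=0; on 'c' 0 → fail=1;  out {1}∪∅={1}
  n11('dced'): parent n10 fail=2; on 'd' 2 → fail=3;  out ∅∪∅=∅
  n17('ceed'): parent n16 fail=18; on 'd' 18 → fail=19;  out {4}∪∅={4}
  n21('edcd'): parent n20 fail=9; on 'd' 9→1→0 → fail=8;  out {5}∪∅={5}
  n12('dcedc'): parent n11 fail=3; on 'c' 3→19 → fail=20;  out ∅∪∅=∅
  n13('dcedcd'): parent n12 fail=20; on 'd' 20 → fail=21;  out {2}∪{5}={2,5}

Text stream:
[0] read 'e'  n0⇒n18
[1] read 'b'  n18⇒n14 (via fail)
[2] read 'b'  n14⇒n15  → match P3@[1:2]
[3] read 'c'  n15⇒n1 (via fail)
[4] read 'e'  n1⇒n2
[5] read 'd'  n2⇒n3
[6] read 'e'  n3⇒n4  → match P0@[3:6]
[7] read 'c'  n4⇒n1 (via fail)
[8] read 'b'  n1⇒n14 (via fail)
[9] read 'd'  n14⇒n8 (via fail)
[10] read 'c'  n8⇒n9
[11] read 'e'  n9⇒n10
[12] read 'd'  n10⇒n11
[13] read 'c'  n11⇒n12
[14] read 'd'  n12⇒n13  → match P2@[9:14],P5@[11:14]
[15] read 'c'  n13⇒n9 (via fail)
[16] read 'a'  n9⇒n5 (via fail)
[17] read 'a'  n5⇒n6
[18] read 'c'  n6⇒n7  → match P1@[15:18]
[19] read 'd'  n7⇒n8 (via fail)
[20] read 'c'  n8⇒n9
[21] read 'e'  n9⇒n10
[22] read 'd'  n10⇒n11
[23] read 'c'  n11⇒n12
[24] read 'd'  n12⇒n13  → match P2@[19:24],P5@[21:24]
[25] read 'e'  n13⇒n18 (via fail)
[26] read 'd'  n18⇒n19
[27] read 'c'  n19⇒n20
[28] read 'd'  n20⇒n21  → match P5@[25:28]
[29] read 'e'  n21⇒n18 (via fail)
[30] read 'e'  n18⇒n18 (via fail)
[31] read 'e'  n18⇒n18 (via fail)
[32] read 'd'  n18⇒n19
[33] read 'c'  n19⇒n20
[34] read 'd'  n20⇒n21  → match P5@[31:34]
[35] read 'b'  n21⇒n14 (via fail)
[36] read 'b'  n14⇒n15  → match P3@[35:36]
[37] read 'c'  n15⇒n1 (via fail)
[38] read 'c'  n1⇒n1 (via fail)
[39] read 'a'  n1⇒n5

Matches: [[2,3],[6,0],[14,2],[14,5],[18,1],[24,2],[24,5],[28,5],[34,5],[36,3]]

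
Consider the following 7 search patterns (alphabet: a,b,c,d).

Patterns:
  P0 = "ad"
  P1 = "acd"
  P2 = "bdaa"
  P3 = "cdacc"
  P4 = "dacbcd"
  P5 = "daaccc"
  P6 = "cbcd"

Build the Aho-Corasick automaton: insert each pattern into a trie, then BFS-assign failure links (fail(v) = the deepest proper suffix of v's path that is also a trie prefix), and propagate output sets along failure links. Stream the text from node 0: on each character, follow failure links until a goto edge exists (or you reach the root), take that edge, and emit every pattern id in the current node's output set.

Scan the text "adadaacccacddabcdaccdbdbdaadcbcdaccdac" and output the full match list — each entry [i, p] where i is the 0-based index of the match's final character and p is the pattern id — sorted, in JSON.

Construct AC machine:
Trie nodes:
  0='ε' goto a→1 b→5 c→9 d→14
  1='a' goto c→3 d→2
  2='ad' goto ·  [P0 ends]
  3='ac' goto d→4
  4='acd' goto ·  [P1 ends]
  5='b' goto d→6
  6='bd' goto a→7
  7='bda' goto a→8
  8='bdaa' goto ·  [P2 ends]
  9='c' goto b→24 d→10
  10='cd' goto a→11
  11='cda' goto c→12
  12='cdac' goto c→13
  13='cdacc' goto ·  [P3 ends]
  14='d' goto a→15
  15='da' goto a→20 c→16
  16='dac' goto b→17
  17='dacb' goto c→18
  18='dacbc' goto d→19
  19='dacbcd' goto ·  [P4 ends]
  20='daa' goto c→21
  21='daac' goto c→22
  22='daacc' goto c→23
  23='daaccc' goto ·  [P5 ends]
  24='cb' goto c→25
  25='cbc' goto d→26
  26='cbcd' goto ·  [P6 ends]

BFS fail/out derivation:
  fail(1) 'a': from fail(0)=0 chase 'a': 0 ⇒ 0;  out=∅∪out(0)=∅
  fail(5) 'b': from fail(0)=0 chase 'b': 0 ⇒ 0;  out=∅∪out(0)=∅
  fail(9) 'c': from fail(0)=0 chase 'c': 0 ⇒ 0;  out=∅∪out(0)=∅
  fail(14) 'd': from fail(0)=0 chase 'd': 0 ⇒ 0;  out=∅∪out(0)=∅
  fail(2) 'ad': from fail(1)=0 chase 'd': 0 ⇒ 14;  out={0}∪out(14)={0}
  fail(3) 'ac': from fail(1)=0 chase 'c': 0 ⇒ 9;  out=∅∪out(9)=∅
  fail(6) 'bd': from fail(5)=0 chase 'd': 0 ⇒ 14;  out=∅∪out(14)=∅
  fail(10) 'cd': from fail(9)=0 chase 'd': 0 ⇒ 14;  out=∅∪out(14)=∅
  fail(15) 'da': from fail(14)=0 chase 'a': 0 ⇒ 1;  out=∅∪out(1)=∅
  fail(24) 'cb': from fail(9)=0 chase 'b': 0 ⇒ 5;  out=∅∪out(5)=∅
  fail(4) 'acd': from fail(3)=9 chase 'd': 9 ⇒ 10;  out={1}∪out(10)={1}
  fail(7) 'bda': from fail(6)=14 chase 'a': 14 ⇒ 15;  out=∅∪out(15)=∅
  fail(11) 'cda': from fail(10)=14 chase 'a': 14 ⇒ 15;  out=∅∪out(15)=∅
  fail(16) 'dac': from fail(15)=1 chase 'c': 1 ⇒ 3;  out=∅∪out(3)=∅
  fail(20) 'daa': from fail(15)=1 chase 'a': 1→0 ⇒ 1;  out=∅∪out(1)=∅
  fail(25) 'cbc': from fail(24)=5 chase 'c': 5→0 ⇒ 9;  out=∅∪out(9)=∅
  fail(8) 'bdaa': from fail(7)=15 chase 'a': 15 ⇒ 20;  out={2}∪out(20)={2}
  fail(12) 'cdac': from fail(11)=15 chase 'c': 15 ⇒ 16;  out=∅∪out(16)=∅
  fail(17) 'dacb': from fail(16)=3 chase 'b': 3→9 ⇒ 24;  out=∅∪out(24)=∅
  fail(21) 'daac': from fail(20)=1 chase 'c': 1 ⇒ 3;  out=∅∪out(3)=∅
  fail(26) 'cbcd': from fail(25)=9 chase 'd': 9 ⇒ 10;  out={6}∪out(10)={6}
  fail(13) 'cdacc': from fail(12)=16 chase 'c': 16→3→9→0 ⇒ 9;  out={3}∪out(9)={3}
  fail(18) 'dacbc': from fail(17)=24 chase 'c': 24 ⇒ 25;  out=∅∪out(25)=∅
  fail(22) 'daacc': from fail(21)=3 chase 'c': 3→9→0 ⇒ 9;  out=∅∪out(9)=∅
  fail(19) 'dacbcd': from fail(18)=25 chase 'd': 25 ⇒ 26;  out={4}∪out(26)={4,6}
  fail(23) 'daaccc': from fail(22)=9 chase 'c': 9→0 ⇒ 9;  out={5}∪out(9)={5}

Scan:
[0] read 'a'  n0⇒n1
[1] read 'd'  n1⇒n2  → match P0@[0:1]
[2] read 'a'  n2⇒n15 (fail-walked)
[3] read 'd'  n15⇒n2 (fail-walked)  → match P0@[2:3]
[4] read 'a'  n2⇒n15 (fail-walked)
[5] read 'a'  n15⇒n20
[6] read 'c'  n20⇒n21
[7] read 'c'  n21⇒n22
[8] read 'c'  n22⇒n23  → match P5@[3:8]
[9] read 'a'  n23⇒n1 (fail-walked)
[10] read 'c'  n1⇒n3
[11] read 'd'  n3⇒n4  → match P1@[9:11]
[12] read 'd'  n4⇒n14 (fail-walked)
[13] read 'a'  n14⇒n15
[14] read 'b'  n15⇒n5 (fail-walked)
[15] read 'c'  n5⇒n9 (fail-walked)
[16] read 'd'  n9⇒n10
[17] read 'a'  n10⇒n11
[18] read 'c'  n11⇒n12
[19] read 'c'  n12⇒n13  → match P3@[15:19]
[20] read 'd'  n13⇒n10 (fail-walked)
[21] read 'b'  n10⇒n5 (fail-walked)
[22] read 'd'  n5⇒n6
[23] read 'b'  n6⇒n5 (fail-walked)
[24] read 'd'  n5⇒n6
[25] read 'a'  n6⇒n7
[26] read 'a'  n7⇒n8  → match P2@[23:26]
[27] read 'd'  n8⇒n2 (fail-walked)  → match P0@[26:27]
[28] read 'c'  n2⇒n9 (fail-walked)
[29] read 'b'  n9⇒n24
[30] read 'c'  n24⇒n25
[31] read 'd'  n25⇒n26  → match P6@[28:31]
[32] read 'a'  n26⇒n11 (fail-walked)
[33] read 'c'  n11⇒n12
[34] read 'c'  n12⇒n13  → match P3@[30:34]
[35] read 'd'  n13⇒n10 (fail-walked)
[36] read 'a'  n10⇒n11
[37] read 'c'  n11⇒n12

Matches: [[1,0],[3,0],[8,5],[11,1],[19,3],[26,2],[27,0],[31,6],[34,3]]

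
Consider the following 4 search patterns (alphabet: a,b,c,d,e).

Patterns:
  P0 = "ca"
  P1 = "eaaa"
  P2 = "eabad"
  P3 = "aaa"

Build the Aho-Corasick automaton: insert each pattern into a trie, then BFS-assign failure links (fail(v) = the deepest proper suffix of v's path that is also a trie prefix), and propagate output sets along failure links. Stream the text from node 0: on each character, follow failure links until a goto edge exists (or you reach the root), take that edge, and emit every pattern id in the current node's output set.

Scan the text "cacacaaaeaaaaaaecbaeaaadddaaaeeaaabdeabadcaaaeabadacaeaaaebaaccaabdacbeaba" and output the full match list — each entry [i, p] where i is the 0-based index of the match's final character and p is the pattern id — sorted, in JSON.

Construct AC machine:
Trie (insert patterns):
  0='ε' goto a→10 c→1 e→3
  1='c' goto a→2
  2='ca' goto ·  ←P0
  3='e' goto a→4
  4='ea' goto a→5 b→7
  5='eaa' goto a→6
  6='eaaa' goto ·  ←P1
  7='eab' goto a→8
  8='eaba' goto d→9
  9='eabad' goto ·  ←P2
  10='a' goto a→11
  11='aa' goto a→12
  12='aaa' goto ·  ←P3

BFS fail/out derivation:
  fail(1) 'c': from fail(0)=0 chase 'c': 0 ⇒ 0;  out=∅∪out(0)=∅
  fail(3) 'e': from fail(0)=0 chase 'e': 0 ⇒ 0;  out=∅∪out(0)=∅
  fail(10) 'a': from fail(0)=0 chase 'a': 0 ⇒ 0;  out=∅∪out(0)=∅
  fail(2) 'ca': from fail(1)=0 chase 'a': 0 ⇒ 10;  out={0}∪out(10)={0}
  fail(4) 'ea': from fail(3)=0 chase 'a': 0 ⇒ 10;  out=∅∪out(10)=∅
  fail(11) 'aa': from fail(10)=0 chase 'a': 0 ⇒ 10;  out=∅∪out(10)=∅
  fail(5) 'eaa': from fail(4)=10 chase 'a': 10 ⇒ 11;  out=∅∪out(11)=∅
  fail(7) 'eab': from fail(4)=10 chase 'b': 10→0 ⇒ 0;  out=∅∪out(0)=∅
  fail(12) 'aaa': from fail(11)=10 chase 'a': 10 ⇒ 11;  out={3}∪out(11)={3}
  fail(6) 'eaaa': from fail(5)=11 chase 'a': 11 ⇒ 12;  out={1}∪out(12)={1,3}
  fail(8) 'eaba': from fail(7)=0 chase 'a': 0 ⇒ 10;  out=∅∪out(10)=∅
  fail(9) 'eabad': from fail(8)=10 chase 'd': 10→0 ⇒ 0;  out={2}∪out(0)={2}

Run:
i=0 'c': node 0→1
i=1 'a': node 1→2  → match P0@[0:1]
i=2 'c': node 2→1 (fail-walked)
i=3 'a': node 1→2  → match P0@[2:3]
i=4 'c': node 2→1 (fail-walked)
i=5 'a': node 1→2  → match P0@[4:5]
i=6 'a': node 2→11 (fail-walked)
i=7 'a': node 11→12  → match P3@[5:7]
i=8 'e': node 12→3 (fail-walked)
i=9 'a': node 3→4
i=10 'a': node 4→5
i=11 'a': node 5→6  → match P1@[8:11],P3@[9:11]
i=12 'a': node 6→12 (fail-walked)  → match P3@[10:12]
i=13 'a': node 12→12 (fail-walked)  → match P3@[11:13]
i=14 'a': node 12→12 (fail-walked)  → match P3@[12:14]
i=15 'e': node 12→3 (fail-walked)
i=16 'c': node 3→1 (fail-walked)
i=17 'b': node 1→0 (fail-walked)
i=18 'a': node 0→10
i=19 'e': node 10→3 (fail-walked)
i=20 'a': node 3→4
i=21 'a': node 4→5
i=22 'a': node 5→6  → match P1@[19:22],P3@[20:22]
i=23 'd': node 6→0 (fail-walked)
i=24 'd': node 0→0
i=25 'd': node 0→0
i=26 'a': node 0→10
i=27 'a': node 10→11
i=28 'a': node 11→12  → match P3@[26:28]
i=29 'e': node 12→3 (fail-walked)
i=30 'e': node 3→3 (fail-walked)
i=31 'a': node 3→4
i=32 'a': node 4→5
i=33 'a': node 5→6  → match P1@[30:33],P3@[31:33]
i=34 'b': node 6→0 (fail-walked)
i=35 'd': node 0→0
i=36 'e': node 0→3
i=37 'a': node 3→4
i=38 'b': node 4→7
i=39 'a': node 7→8
i=40 'd': node 8→9  → match P2@[36:40]
i=41 'c': node 9→1 (fail-walked)
i=42 'a': node 1→2  → match P0@[41:42]
i=43 'a': node 2→11 (fail-walked)
i=44 'a': node 11→12  → match P3@[42:44]
i=45 'e': node 12→3 (fail-walked)
i=46 'a': node 3→4
i=47 'b': node 4→7
i=48 'a': node 7→8
i=49 'd': node 8→9  → match P2@[45:49]
i=50 'a': node 9→10 (fail-walked)
i=51 'c': node 10→1 (fail-walked)
i=52 'a': node 1→2  → match P0@[51:52]
i=53 'e': node 2→3 (fail-walked)
i=54 'a': node 3→4
i=55 'a': node 4→5
i=56 'a': node 5→6  → match P1@[53:56],P3@[54:56]
i=57 'e': node 6→3 (fail-walked)
i=58 'b': node 3→0 (fail-walked)
i=59 'a': node 0→10
i=60 'a': node 10→11
i=61 'c': node 11→1 (fail-walked)
i=62 'c': node 1→1 (fail-walked)
i=63 'a': node 1→2  → match P0@[62:63]
i=64 'a': node 2→11 (fail-walked)
i=65 'b': node 11→0 (fail-walked)
i=66 'd': node 0→0
i=67 'a': node 0→10
i=68 'c': node 10→1 (fail-walked)
i=69 'b': node 1→0 (fail-walked)
i=70 'e': node 0→3
i=71 'a': node 3→4
i=72 'b': node 4→7
i=73 'a': node 7→8

Matches: [[1,0],[3,0],[5,0],[7,3],[11,1],[11,3],[12,3],[13,3],[14,3],[22,1],[22,3],[28,3],[33,1],[33,3],[40,2],[42,0],[44,3],[49,2],[52,0],[56,1],[56,3],[63,0]]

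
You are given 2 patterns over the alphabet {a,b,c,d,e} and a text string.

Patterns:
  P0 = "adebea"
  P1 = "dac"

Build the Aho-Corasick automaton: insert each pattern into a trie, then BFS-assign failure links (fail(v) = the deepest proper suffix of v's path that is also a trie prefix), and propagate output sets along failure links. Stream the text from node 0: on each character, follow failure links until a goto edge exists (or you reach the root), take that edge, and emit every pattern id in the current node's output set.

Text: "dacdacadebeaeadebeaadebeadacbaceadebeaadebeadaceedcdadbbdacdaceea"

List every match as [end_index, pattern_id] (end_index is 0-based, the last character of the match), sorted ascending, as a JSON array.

Construct AC machine:
Trie (insert patterns):
  0='ε' goto a→1 d→7
  1='a' goto d→2
  2='ad' goto e→3
  3='ade' goto b→4
  4='adeb' goto e→5
  5='adebe' goto a→6
  6='adebea' goto ·  [P0 ends]
  7='d' goto a→8
  8='da' goto c→9
  9='dac' goto ·  [P1 ends]

Failure links (BFS by depth):
  fail(1) 'a': from fail(0)=0 chase 'a': 0 ⇒ 0;  out=∅∪out(0)=∅
  fail(7) 'd': from fail(0)=0 chase 'd': 0 ⇒ 0;  out=∅∪out(0)=∅
  fail(2) 'ad': from fail(1)=0 chase 'd': 0 ⇒ 7;  out=∅∪out(7)=∅
  fail(8) 'da': from fail(7)=0 chase 'a': 0 ⇒ 1;  out=∅∪out(1)=∅
  fail(3) 'ade': from fail(2)=7 chase 'e': 7→0 ⇒ 0;  out=∅∪out(0)=∅
  fail(9) 'dac': from fail(8)=1 chase 'c': 1→0 ⇒ 0;  out={1}∪out(0)={1}
  fail(4) 'adeb': from fail(3)=0 chase 'b': 0 ⇒ 0;  out=∅∪out(0)=∅
  fail(5) 'adebe': from fail(4)=0 chase 'e': 0 ⇒ 0;  out=∅∪out(0)=∅
  fail(6) 'adebea': from fail(5)=0 chase 'a': 0 ⇒ 1;  out={0}∪out(1)={0}

Scan:
i=0 'd': node 0→7
i=1 'a': node 7→8
i=2 'c': node 8→9  ** P1@[0:2]
i=3 'd': node 9→7 ·f
i=4 'a': node 7→8
i=5 'c': node 8→9  ** P1@[3:5]
i=6 'a': node 9→1 ·f
i=7 'd': node 1→2
i=8 'e': node 2→3
i=9 'b': node 3→4
i=10 'e': node 4→5
i=11 'a': node 5→6  ** P0@[6:11]
i=12 'e': node 6→0 ·f
i=13 'a': node 0→1
i=14 'd': node 1→2
i=15 'e': node 2→3
i=16 'b': node 3→4
i=17 'e': node 4→5
i=18 'a': node 5→6  ** P0@[13:18]
i=19 'a': node 6→1 ·f
i=20 'd': node 1→2
i=21 'e': node 2→3
i=22 'b': node 3→4
i=23 'e': node 4→5
i=24 'a': node 5→6  ** P0@[19:24]
i=25 'd': node 6→2 ·f
i=26 'a': node 2→8 ·f
i=27 'c': node 8→9  ** P1@[25:27]
i=28 'b': node 9→0 ·f
i=29 'a': node 0→1
i=30 'c': node 1→0 ·f
i=31 'e': node 0→0
i=32 'a': node 0→1
i=33 'd': node 1→2
i=34 'e': node 2→3
i=35 'b': node 3→4
i=36 'e': node 4→5
i=37 'a': node 5→6  ** P0@[32:37]
i=38 'a': node 6→1 ·f
i=39 'd': node 1→2
i=40 'e': node 2→3
i=41 'b': node 3→4
i=42 'e': node 4→5
i=43 'a': node 5→6  ** P0@[38:43]
i=44 'd': node 6→2 ·f
i=45 'a': node 2→8 ·f
i=46 'c': node 8→9  ** P1@[44:46]
i=47 'e': node 9→0 ·f
i=48 'e': node 0→0
i=49 'd': node 0→7
i=50 'c': node 7→0 ·f
i=51 'd': node 0→7
i=52 'a': node 7→8
i=53 'd': node 8→2 ·f
i=54 'b': node 2→0 ·f
i=55 'b': node 0→0
i=56 'd': node 0→7
i=57 'a': node 7→8
i=58 'c': node 8→9  ** P1@[56:58]
i=59 'd': node 9→7 ·f
i=60 'a': node 7→8
i=61 'c': node 8→9  ** P1@[59:61]
i=62 'e': node 9→0 ·f
i=63 'e': node 0→0
i=64 'a': node 0→1

All matches (sorted): [[2,1],[5,1],[11,0],[18,0],[24,0],[27,1],[37,0],[43,0],[46,1],[58,1],[61,1]]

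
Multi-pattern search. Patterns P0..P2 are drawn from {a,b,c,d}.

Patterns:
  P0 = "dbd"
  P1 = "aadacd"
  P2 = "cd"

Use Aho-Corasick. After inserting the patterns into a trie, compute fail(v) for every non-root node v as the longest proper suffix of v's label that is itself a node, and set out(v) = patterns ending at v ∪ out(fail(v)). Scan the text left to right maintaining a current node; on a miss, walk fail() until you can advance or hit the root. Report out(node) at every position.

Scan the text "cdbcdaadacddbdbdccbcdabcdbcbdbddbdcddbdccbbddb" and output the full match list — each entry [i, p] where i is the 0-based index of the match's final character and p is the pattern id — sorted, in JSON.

Build automaton:
Trie (insert patterns):
  n0 'ε': a→4 c→10 d→1
  n1 'd': b→2
  n2 'db': d→3
  n3 'dbd': ·  ←P0
  n4 'a': a→5
  n5 'aa': d→6
  n6 'aad': a→7
  n7 'aada': c→8
  n8 'aadac': d→9
  n9 'aadacd': ·  ←P1
  n10 'c': d→11
  n11 'cd': ·  ←P2

Failure links (BFS by depth):
  fail(1) 'd': from fail(0)=0 chase 'd': 0 ⇒ 0;  out=∅∪out(0)=∅
  fail(4) 'a': from fail(0)=0 chase 'a': 0 ⇒ 0;  out=∅∪out(0)=∅
  fail(10) 'c': from fail(0)=0 chase 'c': 0 ⇒ 0;  out=∅∪out(0)=∅
  fail(2) 'db': from fail(1)=0 chase 'b': 0 ⇒ 0;  out=∅∪out(0)=∅
  fail(5) 'aa': from fail(4)=0 chase 'a': 0 ⇒ 4;  out=∅∪out(4)=∅
  fail(11) 'cd': from fail(10)=0 chase 'd': 0 ⇒ 1;  out={2}∪out(1)={2}
  fail(3) 'dbd': from fail(2)=0 chase 'd': 0 ⇒ 1;  out={0}∪out(1)={0}
  fail(6) 'aad': from fail(5)=4 chase 'd': 4→0 ⇒ 1;  out=∅∪out(1)=∅
  fail(7) 'aada': from fail(6)=1 chase 'a': 1→0 ⇒ 4;  out=∅∪out(4)=∅
  fail(8) 'aadac': from fail(7)=4 chase 'c': 4→0 ⇒ 10;  out=∅∪out(10)=∅
  fail(9) 'aadacd': from fail(8)=10 chase 'd': 10 ⇒ 11;  out={1}∪out(11)={1,2}

Run:
i=0 'c': node 0→10
i=1 'd': node 10→11  emit P2@[0:1]
i=2 'b': node 11→2 ·f
i=3 'c': node 2→10 ·f
i=4 'd': node 10→11  emit P2@[3:4]
i=5 'a': node 11→4 ·f
i=6 'a': node 4→5
i=7 'd': node 5→6
i=8 'a': node 6→7
i=9 'c': node 7→8
i=10 'd': node 8→9  emit P1@[5:10],P2@[9:10]
i=11 'd': node 9→1 ·f
i=12 'b': node 1→2
i=13 'd': node 2→3  emit P0@[11:13]
i=14 'b': node 3→2 ·f
i=15 'd': node 2→3  emit P0@[13:15]
i=16 'c': node 3→10 ·f
i=17 'c': node 10→10 ·f
i=18 'b': node 10→0 ·f
i=19 'c': node 0→10
i=20 'd': node 10→11  emit P2@[19:20]
i=21 'a': node 11→4 ·f
i=22 'b': node 4→0 ·f
i=23 'c': node 0→10
i=24 'd': node 10→11  emit P2@[23:24]
i=25 'b': node 11→2 ·f
i=26 'c': node 2→10 ·f
i=27 'b': node 10→0 ·f
i=28 'd': node 0→1
i=29 'b': node 1→2
i=30 'd': node 2→3  emit P0@[28:30]
i=31 'd': node 3→1 ·f
i=32 'b': node 1→2
i=33 'd': node 2→3  emit P0@[31:33]
i=34 'c': node 3→10 ·f
i=35 'd': node 10→11  emit P2@[34:35]
i=36 'd': node 11→1 ·f
i=37 'b': node 1→2
i=38 'd': node 2→3  emit P0@[36:38]
i=39 'c': node 3→10 ·f
i=40 'c': node 10→10 ·f
i=41 'b': node 10→0 ·f
i=42 'b': node 0→0
i=43 'd': node 0→1
i=44 'd': node 1→1 ·f
i=45 'b': node 1→2

Result: [[1,2],[4,2],[10,1],[10,2],[13,0],[15,0],[20,2],[24,2],[30,0],[33,0],[35,2],[38,0]]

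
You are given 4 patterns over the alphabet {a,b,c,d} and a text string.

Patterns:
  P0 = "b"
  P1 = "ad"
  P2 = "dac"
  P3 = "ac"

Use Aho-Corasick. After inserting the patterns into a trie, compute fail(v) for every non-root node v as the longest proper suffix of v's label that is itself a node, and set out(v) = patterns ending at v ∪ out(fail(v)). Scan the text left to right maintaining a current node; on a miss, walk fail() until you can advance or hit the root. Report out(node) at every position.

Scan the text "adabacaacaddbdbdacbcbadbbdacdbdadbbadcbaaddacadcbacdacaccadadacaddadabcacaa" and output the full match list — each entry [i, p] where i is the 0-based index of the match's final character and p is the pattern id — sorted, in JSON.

Build:
Trie (insert patterns):
  n0 'ε': a→2 b→1 d→4
  n1 'b': ·  ←P0
  n2 'a': c→7 d→3
  n3 'ad': ·  ←P1
  n4 'd': a→5
  n5 'da': c→6
  n6 'dac': ·  ←P2
  n7 'ac': ·  ←P3

Failure links (BFS by depth):
  fail(1) 'b': from fail(0)=0 chase 'b': 0 ⇒ 0;  out={0}∪out(0)={0}
  fail(2) 'a': from fail(0)=0 chase 'a': 0 ⇒ 0;  out=∅∪out(0)=∅
  fail(4) 'd': from fail(0)=0 chase 'd': 0 ⇒ 0;  out=∅∪out(0)=∅
  fail(3) 'ad': from fail(2)=0 chase 'd': 0 ⇒ 4;  out={1}∪out(4)={1}
  fail(5) 'da': from fail(4)=0 chase 'a': 0 ⇒ 2;  out=∅∪out(2)=∅
  fail(7) 'ac': from fail(2)=0 chase 'c': 0 ⇒ 0;  out={3}∪out(0)={3}
  fail(6) 'dac': from fail(5)=2 chase 'c': 2 ⇒ 7;  out={2}∪out(7)={2,3}

Run:
pos 0 'a': at 2
pos 1 'd': at 3  → match P1@[0:1]
pos 2 'a': at 5 (via fail)
pos 3 'b': at 1 (via fail)  → match P0@[3:3]
pos 4 'a': at 2 (via fail)
pos 5 'c': at 7  → match P3@[4:5]
pos 6 'a': at 2 (via fail)
pos 7 'a': at 2 (via fail)
pos 8 'c': at 7  → match P3@[7:8]
pos 9 'a': at 2 (via fail)
pos 10 'd': at 3  → match P1@[9:10]
pos 11 'd': at 4 (via fail)
pos 12 'b': at 1 (via fail)  → match P0@[12:12]
pos 13 'd': at 4 (via fail)
pos 14 'b': at 1 (via fail)  → match P0@[14:14]
pos 15 'd': at 4 (via fail)
pos 16 'a': at 5
pos 17 'c': at 6  → match P2@[15:17],P3@[16:17]
pos 18 'b': at 1 (via fail)  → match P0@[18:18]
pos 19 'c': at 0 (via fail)
pos 20 'b': at 1  → match P0@[20:20]
pos 21 'a': at 2 (via fail)
pos 22 'd': at 3  → match P1@[21:22]
pos 23 'b': at 1 (via fail)  → match P0@[23:23]
pos 24 'b': at 1 (via fail)  → match P0@[24:24]
pos 25 'd': at 4 (via fail)
pos 26 'a': at 5
pos 27 'c': at 6  → match P2@[25:27],P3@[26:27]
pos 28 'd': at 4 (via fail)
pos 29 'b': at 1 (via fail)  → match P0@[29:29]
pos 30 'd': at 4 (via fail)
pos 31 'a': at 5
pos 32 'd': at 3 (via fail)  → match P1@[31:32]
pos 33 'b': at 1 (via fail)  → match P0@[33:33]
pos 34 'b': at 1 (via fail)  → match P0@[34:34]
pos 35 'a': at 2 (via fail)
pos 36 'd': at 3  → match P1@[35:36]
pos 37 'c': at 0 (via fail)
pos 38 'b': at 1  → match P0@[38:38]
pos 39 'a': at 2 (via fail)
pos 40 'a': at 2 (via fail)
pos 41 'd': at 3  → match P1@[40:41]
pos 42 'd': at 4 (via fail)
pos 43 'a': at 5
pos 44 'c': at 6  → match P2@[42:44],P3@[43:44]
pos 45 'a': at 2 (via fail)
pos 46 'd': at 3  → match P1@[45:46]
pos 47 'c': at 0 (via fail)
pos 48 'b': at 1  → match P0@[48:48]
pos 49 'a': at 2 (via fail)
pos 50 'c': at 7  → match P3@[49:50]
pos 51 'd': at 4 (via fail)
pos 52 'a': at 5
pos 53 'c': at 6  → match P2@[51:53],P3@[52:53]
pos 54 'a': at 2 (via fail)
pos 55 'c': at 7  → match P3@[54:55]
pos 56 'c': at 0 (via fail)
pos 57 'a': at 2
pos 58 'd': at 3  → match P1@[57:58]
pos 59 'a': at 5 (via fail)
pos 60 'd': at 3 (via fail)  → match P1@[59:60]
pos 61 'a': at 5 (via fail)
pos 62 'c': at 6  → match P2@[60:62],P3@[61:62]
pos 63 'a': at 2 (via fail)
pos 64 'd': at 3  → match P1@[63:64]
pos 65 'd': at 4 (via fail)
pos 66 'a': at 5
pos 67 'd': at 3 (via fail)  → match P1@[66:67]
pos 68 'a': at 5 (via fail)
pos 69 'b': at 1 (via fail)  → match P0@[69:69]
pos 70 'c': at 0 (via fail)
pos 71 'a': at 2
pos 72 'c': at 7  → match P3@[71:72]
pos 73 'a': at 2 (via fail)
pos 74 'a': at 2 (via fail)

Result: [[1,1],[3,0],[5,3],[8,3],[10,1],[12,0],[14,0],[17,2],[17,3],[18,0],[20,0],[22,1],[23,0],[24,0],[27,2],[27,3],[29,0],[32,1],[33,0],[34,0],[36,1],[38,0],[41,1],[44,2],[44,3],[46,1],[48,0],[50,3],[53,2],[53,3],[55,3],[58,1],[60,1],[62,2],[62,3],[64,1],[67,1],[69,0],[72,3]]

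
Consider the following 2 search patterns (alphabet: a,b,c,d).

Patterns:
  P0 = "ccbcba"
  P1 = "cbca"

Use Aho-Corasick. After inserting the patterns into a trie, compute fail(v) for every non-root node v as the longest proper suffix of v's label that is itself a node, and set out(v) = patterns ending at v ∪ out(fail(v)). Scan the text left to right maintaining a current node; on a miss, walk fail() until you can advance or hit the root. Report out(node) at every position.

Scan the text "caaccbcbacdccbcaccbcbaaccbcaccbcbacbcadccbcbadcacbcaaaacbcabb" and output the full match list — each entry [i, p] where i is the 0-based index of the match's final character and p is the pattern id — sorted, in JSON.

Build:
Trie nodes:
  n0 'ε': c→1
  n1 'c': b→7 c→2
  n2 'cc': b→3
  n3 'ccb': c→4
  n4 'ccbc': b→5
  n5 'ccbcb': a→6
  n6 'ccbcba': ·  [P0 ends]
  n7 'cb': c→8
  n8 'cbc': a→9
  n9 'cbca': ·  [P1 ends]

Failure links (BFS by depth):
  n1('c'): parent n0 fail=0; on 'c' 0 → fail=0;  out ∅∪∅=∅
  n2('cc'): parent n1 fail=0; on 'c' 0 → fail=1;  out ∅∪∅=∅
  n7('cb'): parent n1 fail=0; on 'b' 0 → fail=0;  out ∅∪∅=∅
  n3('ccb'): parent n2 fail=1; on 'b' 1 → fail=7;  out ∅∪∅=∅
  n8('cbc'): parent n7 fail=0; on 'c' 0 → fail=1;  out ∅∪∅=∅
  n4('ccbc'): parent n3 fail=7; on 'c' 7 → fail=8;  out ∅∪∅=∅
  n9('cbca'): parent n8 fail=1; on 'a' 1→0 → fail=0;  out {1}∪∅={1}
  n5('ccbcb'): parent n4 fail=8; on 'b' 8→1 → fail=7;  out ∅∪∅=∅
  n6('ccbcba'): parent n5 fail=7; on 'a' 7→0 → fail=0;  out {0}∪∅={0}

Text stream:
[0] read 'c'  n0⇒n1
[1] read 'a'  n1⇒n0 (fail-walked)
[2] read 'a'  n0⇒n0
[3] read 'c'  n0⇒n1
[4] read 'c'  n1⇒n2
[5] read 'b'  n2⇒n3
[6] read 'c'  n3⇒n4
[7] read 'b'  n4⇒n5
[8] read 'a'  n5⇒n6  ** P0@[3:8]
[9] read 'c'  n6⇒n1 (fail-walked)
[10] read 'd'  n1⇒n0 (fail-walked)
[11] read 'c'  n0⇒n1
[12] read 'c'  n1⇒n2
[13] read 'b'  n2⇒n3
[14] read 'c'  n3⇒n4
[15] read 'a'  n4⇒n9 (fail-walked)  ** P1@[12:15]
[16] read 'c'  n9⇒n1 (fail-walked)
[17] read 'c'  n1⇒n2
[18] read 'b'  n2⇒n3
[19] read 'c'  n3⇒n4
[20] read 'b'  n4⇒n5
[21] read 'a'  n5⇒n6  ** P0@[16:21]
[22] read 'a'  n6⇒n0 (fail-walked)
[23] read 'c'  n0⇒n1
[24] read 'c'  n1⇒n2
[25] read 'b'  n2⇒n3
[26] read 'c'  n3⇒n4
[27] read 'a'  n4⇒n9 (fail-walked)  ** P1@[24:27]
[28] read 'c'  n9⇒n1 (fail-walked)
[29] read 'c'  n1⇒n2
[30] read 'b'  n2⇒n3
[31] read 'c'  n3⇒n4
[32] read 'b'  n4⇒n5
[33] read 'a'  n5⇒n6  ** P0@[28:33]
[34] read 'c'  n6⇒n1 (fail-walked)
[35] read 'b'  n1⇒n7
[36] read 'c'  n7⇒n8
[37] read 'a'  n8⇒n9  ** P1@[34:37]
[38] read 'd'  n9⇒n0 (fail-walked)
[39] read 'c'  n0⇒n1
[40] read 'c'  n1⇒n2
[41] read 'b'  n2⇒n3
[42] read 'c'  n3⇒n4
[43] read 'b'  n4⇒n5
[44] read 'a'  n5⇒n6  ** P0@[39:44]
[45] read 'd'  n6⇒n0 (fail-walked)
[46] read 'c'  n0⇒n1
[47] read 'a'  n1⇒n0 (fail-walked)
[48] read 'c'  n0⇒n1
[49] read 'b'  n1⇒n7
[50] read 'c'  n7⇒n8
[51] read 'a'  n8⇒n9  ** P1@[48:51]
[52] read 'a'  n9⇒n0 (fail-walked)
[53] read 'a'  n0⇒n0
[54] read 'a'  n0⇒n0
[55] read 'c'  n0⇒n1
[56] read 'b'  n1⇒n7
[57] read 'c'  n7⇒n8
[58] read 'a'  n8⇒n9  ** P1@[55:58]
[59] read 'b'  n9⇒n0 (fail-walked)
[60] read 'b'  n0⇒n0

Matches: [[8,0],[15,1],[21,0],[27,1],[33,0],[37,1],[44,0],[51,1],[58,1]]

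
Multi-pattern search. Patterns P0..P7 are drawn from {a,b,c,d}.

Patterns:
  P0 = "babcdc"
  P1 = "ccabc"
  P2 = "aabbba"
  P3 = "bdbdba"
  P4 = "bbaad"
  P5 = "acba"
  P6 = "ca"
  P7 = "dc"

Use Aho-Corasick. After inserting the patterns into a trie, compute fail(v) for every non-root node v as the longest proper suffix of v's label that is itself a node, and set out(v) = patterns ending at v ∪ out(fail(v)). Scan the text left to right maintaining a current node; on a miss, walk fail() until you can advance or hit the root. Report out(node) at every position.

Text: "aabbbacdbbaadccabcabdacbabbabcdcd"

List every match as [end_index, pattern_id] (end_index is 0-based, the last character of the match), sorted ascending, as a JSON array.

Build:
Trie nodes:
  0='ε' goto a→12 b→1 c→7 d→31
  1='b' goto a→2 b→23 d→18
  2='ba' goto b→3
  3='bab' goto c→4
  4='babc' goto d→5
  5='babcd' goto c→6
  6='babcdc' goto ·  ←P0
  7='c' goto a→30 c→8
  8='cc' goto a→9
  9='cca' goto b→10
  10='ccab' goto c→11
  11='ccabc' goto ·  ←P1
  12='a' goto a→13 c→27
  13='aa' goto b→14
  14='aab' goto b→15
  15='aabb' goto b→16
  16='aabbb' goto a→17
  17='aabbba' goto ·  ←P2
  18='bd' goto b→19
  19='bdb' goto d→20
  20='bdbd' goto b→21
  21='bdbdb' goto a→22
  22='bdbdba' goto ·  ←P3
  23='bb' goto a→24
  24='bba' goto a→25
  25='bbaa' goto d→26
  26='bbaad' goto ·  ←P4
  27='ac' goto b→28
  28='acb' goto a→29
  29='acba' goto ·  ←P5
  30='ca' goto ·  ←P6
  31='d' goto c→32
  32='dc' goto ·  ←P7

BFS fail/out derivation:
  n1('b'): parent n0 fail=0; on 'b' 0 → fail=0;  out ∅∪∅=∅
  n7('c'): parent n0 fail=0; on 'c' 0 → fail=0;  out ∅∪∅=∅
  n12('a'): parent n0 fail=0; on 'a' 0 → fail=0;  out ∅∪∅=∅
  n31('d'): parent n0 fail=0; on 'd' 0 → fail=0;  out ∅∪∅=∅
  n2('ba'): parent n1 fail=0; on 'a' 0 → fail=12;  out ∅∪∅=∅
  n8('cc'): parent n7 fail=0; on 'c' 0 → fail=7;  out ∅∪∅=∅
  n13('aa'): parent n12 fail=0; on 'a' 0 → fail=12;  out ∅∪∅=∅
  n18('bd'): parent n1 fail=0; on 'd' 0 → fail=31;  out ∅∪∅=∅
  n23('bb'): parent n1 fail=0; on 'b' 0 → fail=1;  out ∅∪∅=∅
  n27('ac'): parent n12 fail=0; on 'c' 0 → fail=7;  out ∅∪∅=∅
  n30('ca'): parent n7 fail=0; on 'a' 0 → fail=12;  out {6}∪∅={6}
  n32('dc'): parent n31 fail=0; on 'c' 0 → fail=7;  out {7}∪∅={7}
  n3('bab'): parent n2 fail=12; on 'b' 12→0 → fail=1;  out ∅∪∅=∅
  n9('cca'): parent n8 fail=7; on 'a' 7 → fail=30;  out ∅∪{6}={6}
  n14('aab'): parent n13 fail=12; on 'b' 12→0 → fail=1;  out ∅∪∅=∅
  n19('bdb'): parent n18 fail=31; on 'b' 31→0 → fail=1;  out ∅∪∅=∅
  n24('bba'): parent n23 fail=1; on 'a' 1 → fail=2;  out ∅∪∅=∅
  n28('acb'): parent n27 fail=7; on 'b' 7→0 → fail=1;  out ∅∪∅=∅
  n4('babc'): parent n3 fail=1; on 'c' 1→0 → fail=7;  out ∅∪∅=∅
  n10('ccab'): parent n9 fail=30; on 'b' 30→12→0 → fail=1;  out ∅∪∅=∅
  n15('aabb'): parent n14 fail=1; on 'b' 1 → fail=23;  out ∅∪∅=∅
  n20('bdbd'): parent n19 fail=1; on 'd' 1 → fail=18;  out ∅∪∅=∅
  n25('bbaa'): parent n24 fail=2; on 'a' 2→12 → fail=13;  out ∅∪∅=∅
  n29('acba'): parent n28 fail=1; on 'a' 1 → fail=2;  out {5}∪∅={5}
  n5('babcd'): parent n4 fail=7; on 'd' 7→0 → fail=31;  out ∅∪∅=∅
  n11('ccabc'): parent n10 fail=1; on 'c' 1→0 → fail=7;  out {1}∪∅={1}
  n16('aabbb'): parent n15 fail=23; on 'b' 23→1 → fail=23;  out ∅∪∅=∅
  n21('bdbdb'): parent n20 fail=18; on 'b' 18 → fail=19;  out ∅∪∅=∅
  n26('bbaad'): parent n25 fail=13; on 'd' 13→12→0 → fail=31;  out {4}∪∅={4}
  n6('babcdc'): parent n5 fail=31; on 'c' 31 → fail=32;  out {0}∪{7}={0,7}
  n17('aabbba'): parent n16 fail=23; on 'a' 23 → fail=24;  out {2}∪∅={2}
  n22('bdbdba'): parent n21 fail=19; on 'a' 19→1 → fail=2;  out {3}∪∅={3}

Run:
pos 0 'a': at 12
pos 1 'a': at 13
pos 2 'b': at 14
pos 3 'b': at 15
pos 4 'b': at 16
pos 5 'a': at 17  → match P2@[0:5]
pos 6 'c': at 27 (fail-walked)
pos 7 'd': at 31 (fail-walked)
pos 8 'b': at 1 (fail-walked)
pos 9 'b': at 23
pos 10 'a': at 24
pos 11 'a': at 25
pos 12 'd': at 26  → match P4@[8:12]
pos 13 'c': at 32 (fail-walked)  → match P7@[12:13]
pos 14 'c': at 8 (fail-walked)
pos 15 'a': at 9  → match P6@[14:15]
pos 16 'b': at 10
pos 17 'c': at 11  → match P1@[13:17]
pos 18 'a': at 30 (fail-walked)  → match P6@[17:18]
pos 19 'b': at 1 (fail-walked)
pos 20 'd': at 18
pos 21 'a': at 12 (fail-walked)
pos 22 'c': at 27
pos 23 'b': at 28
pos 24 'a': at 29  → match P5@[21:24]
pos 25 'b': at 3 (fail-walked)
pos 26 'b': at 23 (fail-walked)
pos 27 'a': at 24
pos 28 'b': at 3 (fail-walked)
pos 29 'c': at 4
pos 30 'd': at 5
pos 31 'c': at 6  → match P0@[26:31],P7@[30:31]
pos 32 'd': at 31 (fail-walked)

Result: [[5,2],[12,4],[13,7],[15,6],[17,1],[18,6],[24,5],[31,0],[31,7]]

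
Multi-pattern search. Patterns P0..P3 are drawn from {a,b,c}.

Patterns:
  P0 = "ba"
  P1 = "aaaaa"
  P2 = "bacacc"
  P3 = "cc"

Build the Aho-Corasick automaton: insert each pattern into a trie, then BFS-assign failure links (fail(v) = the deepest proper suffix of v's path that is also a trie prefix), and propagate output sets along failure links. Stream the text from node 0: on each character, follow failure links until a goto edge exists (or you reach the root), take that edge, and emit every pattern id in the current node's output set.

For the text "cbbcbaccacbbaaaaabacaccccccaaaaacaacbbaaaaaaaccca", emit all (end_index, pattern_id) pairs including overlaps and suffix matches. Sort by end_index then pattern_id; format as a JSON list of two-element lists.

Construct AC machine:
Trie nodes:
  n0 'ε': a→3 b→1 c→12
  n1 'b': a→2
  n2 'ba': c→8  ←P0
  n3 'a': a→4
  n4 'aa': a→5
  n5 'aaa': a→6
  n6 'aaaa': a→7
  n7 'aaaaa': ·  ←P1
  n8 'bac': a→9
  n9 'baca': c→10
  n10 'bacac': c→11
  n11 'bacacc': ·  ←P2
  n12 'c': c→13
  n13 'cc': ·  ←P3

BFS fail/out derivation:
  n1('b'): parent n0 fail=0; on 'b' 0 → fail=0;  out ∅∪∅=∅
  n3('a'): parent n0 fail=0; on 'a' 0 → fail=0;  out ∅∪∅=∅
  n12('c'): parent n0 fail=0; on 'c' 0 → fail=0;  out ∅∪∅=∅
  n2('ba'): parent n1 fail=0; on 'a' 0 → fail=3;  out {0}∪∅={0}
  n4('aa'): parent n3 fail=0; on 'a' 0 → fail=3;  out ∅∪∅=∅
  n13('cc'): parent n12 fail=0; on 'c' 0 → fail=12;  out {3}∪∅={3}
  n5('aaa'): parent n4 fail=3; on 'a' 3 → fail=4;  out ∅∪∅=∅
  n8('bac'): parent n2 fail=3; on 'c' 3→0 → fail=12;  out ∅∪∅=∅
  n6('aaaa'): parent n5 fail=4; on 'a' 4 → fail=5;  out ∅∪∅=∅
  n9('baca'): parent n8 fail=12; on 'a' 12→0 → fail=3;  out ∅∪∅=∅
  n7('aaaaa'): parent n6 fail=5; on 'a' 5 → fail=6;  out {1}∪∅={1}
  n10('bacac'): parent n9 fail=3; on 'c' 3→0 → fail=12;  out ∅∪∅=∅
  n11('bacacc'): parent n10 fail=12; on 'c' 12 → fail=13;  out {2}∪{3}={2,3}

Scan:
pos 0 'c': at 12
pos 1 'b': at 1 (fail-walked)
pos 2 'b': at 1 (fail-walked)
pos 3 'c': at 12 (fail-walked)
pos 4 'b': at 1 (fail-walked)
pos 5 'a': at 2  emit P0@[4:5]
pos 6 'c': at 8
pos 7 'c': at 13 (fail-walked)  emit P3@[6:7]
pos 8 'a': at 3 (fail-walked)
pos 9 'c': at 12 (fail-walked)
pos 10 'b': at 1 (fail-walked)
pos 11 'b': at 1 (fail-walked)
pos 12 'a': at 2  emit P0@[11:12]
pos 13 'a': at 4 (fail-walked)
pos 14 'a': at 5
pos 15 'a': at 6
pos 16 'a': at 7  emit P1@[12:16]
pos 17 'b': at 1 (fail-walked)
pos 18 'a': at 2  emit P0@[17:18]
pos 19 'c': at 8
pos 20 'a': at 9
pos 21 'c': at 10
pos 22 'c': at 11  emit P2@[17:22],P3@[21:22]
pos 23 'c': at 13 (fail-walked)  emit P3@[22:23]
pos 24 'c': at 13 (fail-walked)  emit P3@[23:24]
pos 25 'c': at 13 (fail-walked)  emit P3@[24:25]
pos 26 'c': at 13 (fail-walked)  emit P3@[25:26]
pos 27 'a': at 3 (fail-walked)
pos 28 'a': at 4
pos 29 'a': at 5
pos 30 'a': at 6
pos 31 'a': at 7  emit P1@[27:31]
pos 32 'c': at 12 (fail-walked)
pos 33 'a': at 3 (fail-walked)
pos 34 'a': at 4
pos 35 'c': at 12 (fail-walked)
pos 36 'b': at 1 (fail-walked)
pos 37 'b': at 1 (fail-walked)
pos 38 'a': at 2  emit P0@[37:38]
pos 39 'a': at 4 (fail-walked)
pos 40 'a': at 5
pos 41 'a': at 6
pos 42 'a': at 7  emit P1@[38:42]
pos 43 'a': at 7 (fail-walked)  emit P1@[39:43]
pos 44 'a': at 7 (fail-walked)  emit P1@[40:44]
pos 45 'c': at 12 (fail-walked)
pos 46 'c': at 13  emit P3@[45:46]
pos 47 'c': at 13 (fail-walked)  emit P3@[46:47]
pos 48 'a': at 3 (fail-walked)

Result: [[5,0],[7,3],[12,0],[16,1],[18,0],[22,2],[22,3],[23,3],[24,3],[25,3],[26,3],[31,1],[38,0],[42,1],[43,1],[44,1],[46,3],[47,3]]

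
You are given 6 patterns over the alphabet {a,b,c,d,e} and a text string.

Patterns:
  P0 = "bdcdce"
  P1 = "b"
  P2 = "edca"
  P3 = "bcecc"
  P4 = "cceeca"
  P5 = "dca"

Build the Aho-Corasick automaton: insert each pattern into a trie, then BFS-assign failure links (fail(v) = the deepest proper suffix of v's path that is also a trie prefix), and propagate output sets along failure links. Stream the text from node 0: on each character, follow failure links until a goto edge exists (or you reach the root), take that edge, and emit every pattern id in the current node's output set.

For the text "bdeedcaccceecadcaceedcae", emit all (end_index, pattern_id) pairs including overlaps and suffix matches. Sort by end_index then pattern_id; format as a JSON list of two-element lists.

Build automaton:
Trie (insert patterns):
  0='ε' goto b→1 c→15 d→21 e→7
  1='b' goto c→11 d→2  [P1 ends]
  2='bd' goto c→3
  3='bdc' goto d→4
  4='bdcd' goto c→5
  5='bdcdc' goto e→6
  6='bdcdce' goto ·  [P0 ends]
  7='e' goto d→8
  8='ed' goto c→9
  9='edc' goto a→10
  10='edca' goto ·  [P2 ends]
  11='bc' goto e→12
  12='bce' goto c→13
  13='bcec' goto c→14
  14='bcecc' goto ·  [P3 ends]
  15='c' goto c→16
  16='cc' goto e→17
  17='cce' goto e→18
  18='ccee' goto c→19
  19='cceec' goto a→20
  20='cceeca' goto ·  [P4 ends]
  21='d' goto c→22
  22='dc' goto a→23
  23='dca' goto ·  [P5 ends]

Failure links (BFS by depth):
  n1('b'): parent n0 fail=0; on 'b' 0 → fail=0;  out {1}∪∅={1}
  n7('e'): parent n0 fail=0; on 'e' 0 → fail=0;  out ∅∪∅=∅
  n15('c'): parent n0 fail=0; on 'c' 0 → fail=0;  out ∅∪∅=∅
  n21('d'): parent n0 fail=0; on 'd' 0 → fail=0;  out ∅∪∅=∅
  n2('bd'): parent n1 fail=0; on 'd' 0 → fail=21;  out ∅∪∅=∅
  n8('ed'): parent n7 fail=0; on 'd' 0 → fail=21;  out ∅∪∅=∅
  n11('bc'): parent n1 fail=0; on 'c' 0 → fail=15;  out ∅∪∅=∅
  n16('cc'): parent n15 fail=0; on 'c' 0 → fail=15;  out ∅∪∅=∅
  n22('dc'): parent n21 fail=0; on 'c' 0 → fail=15;  out ∅∪∅=∅
  n3('bdc'): parent n2 fail=21; on 'c' 21 → fail=22;  out ∅∪∅=∅
  n9('edc'): parent n8 fail=21; on 'c' 21 → fail=22;  out ∅∪∅=∅
  n12('bce'): parent n11 fail=15; on 'e' 15→0 → fail=7;  out ∅∪∅=∅
  n17('cce'): parent n16 fail=15; on 'e' 15→0 → fail=7;  out ∅∪∅=∅
  n23('dca'): parent n22 fail=15; on 'a' 15→0 → fail=0;  out {5}∪∅={5}
  n4('bdcd'): parent n3 fail=22; on 'd' 22→15→0 → fail=21;  out ∅∪∅=∅
  n10('edca'): parent n9 fail=22; on 'a' 22 → fail=23;  out {2}∪{5}={2,5}
  n13('bcec'): parent n12 fail=7; on 'c' 7→0 → fail=15;  out ∅∪∅=∅
  n18('ccee'): parent n17 fail=7; on 'e' 7→0 → fail=7;  out ∅∪∅=∅
  n5('bdcdc'): parent n4 fail=21; on 'c' 21 → fail=22;  out ∅∪∅=∅
  n14('bcecc'): parent n13 fail=15; on 'c' 15 → fail=16;  out {3}∪∅={3}
  n19('cceec'): parent n18 fail=7; on 'c' 7→0 → fail=15;  out ∅∪∅=∅
  n6('bdcdce'): parent n5 fail=22; on 'e' 22→15→0 → fail=7;  out {0}∪∅={0}
  n20('cceeca'): parent n19 fail=15; on 'a' 15→0 → fail=0;  out {4}∪∅={4}

Text stream:
pos 0 'b': at 1  ** P1@[0:0]
pos 1 'd': at 2
pos 2 'e': at 7 (via fail)
pos 3 'e': at 7 (via fail)
pos 4 'd': at 8
pos 5 'c': at 9
pos 6 'a': at 10  ** P2@[3:6],P5@[4:6]
pos 7 'c': at 15 (via fail)
pos 8 'c': at 16
pos 9 'c': at 16 (via fail)
pos 10 'e': at 17
pos 11 'e': at 18
pos 12 'c': at 19
pos 13 'a': at 20  ** P4@[8:13]
pos 14 'd': at 21 (via fail)
pos 15 'c': at 22
pos 16 'a': at 23  ** P5@[14:16]
pos 17 'c': at 15 (via fail)
pos 18 'e': at 7 (via fail)
pos 19 'e': at 7 (via fail)
pos 20 'd': at 8
pos 21 'c': at 9
pos 22 'a': at 10  ** P2@[19:22],P5@[20:22]
pos 23 'e': at 7 (via fail)

Result: [[0,1],[6,2],[6,5],[13,4],[16,5],[22,2],[22,5]]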